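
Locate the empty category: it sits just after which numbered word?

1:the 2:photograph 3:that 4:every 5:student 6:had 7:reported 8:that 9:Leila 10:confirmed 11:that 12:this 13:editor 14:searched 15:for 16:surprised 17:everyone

15

The displaced element is "the photograph" (word 2).
It is linked across 2 clause boundaries (that → that).
It functions as the object of the preposition "for" of "searched", so the gap sits immediately after word 15 ("for").
Base order: Every student had reported that Leila confirmed that this editor searched for the photograph.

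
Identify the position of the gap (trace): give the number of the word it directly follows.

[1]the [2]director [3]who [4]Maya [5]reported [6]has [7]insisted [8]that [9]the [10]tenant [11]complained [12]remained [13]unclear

5

The displaced element is "the director" (word 2).
It is linked across 1 clause boundary (Ø).
It functions as the subject of "insisted", so the gap sits immediately after word 5 ("reported").
Base order: Maya reported that the director has insisted that the tenant complained.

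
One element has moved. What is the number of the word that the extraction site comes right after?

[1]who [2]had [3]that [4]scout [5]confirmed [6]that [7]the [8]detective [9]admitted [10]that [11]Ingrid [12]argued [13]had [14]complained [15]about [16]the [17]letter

The displaced element is "who" (word 1).
It is linked across 3 clause boundaries (that → that → Ø).
It functions as the subject of "complained", so the gap sits immediately after word 12 ("argued").
Base order: That scout had confirmed that the detective admitted that Ingrid argued that who had complained about the letter.

12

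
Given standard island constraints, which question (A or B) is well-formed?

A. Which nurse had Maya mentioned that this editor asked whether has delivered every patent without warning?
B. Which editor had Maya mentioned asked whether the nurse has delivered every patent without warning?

B

In A, the wh-phrase is extracted from inside a wh-island (introduced by "whether"), which blocks movement.
In B, the extraction path crosses only that-complement boundaries, which are transparent.
So B is grammatical.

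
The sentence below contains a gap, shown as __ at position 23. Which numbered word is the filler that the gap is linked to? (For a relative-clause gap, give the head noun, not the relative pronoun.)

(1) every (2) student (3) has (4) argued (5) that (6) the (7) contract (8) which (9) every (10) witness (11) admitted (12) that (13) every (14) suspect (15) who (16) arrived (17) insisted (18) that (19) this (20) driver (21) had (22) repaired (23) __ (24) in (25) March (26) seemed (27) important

7

The gap at 23 is the object of "repaired", inside a relative clause.
The relative pronoun is "which" (word 8); it is bound by the head noun immediately before it.
Its filler is the head noun "contract", at word 7.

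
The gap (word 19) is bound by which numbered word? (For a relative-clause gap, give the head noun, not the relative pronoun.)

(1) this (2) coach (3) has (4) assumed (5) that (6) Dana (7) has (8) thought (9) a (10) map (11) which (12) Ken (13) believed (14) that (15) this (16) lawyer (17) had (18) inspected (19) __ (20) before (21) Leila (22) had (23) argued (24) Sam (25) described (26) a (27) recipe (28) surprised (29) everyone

10

The gap at 19 is the object of "inspected", inside a relative clause.
The relative pronoun is "which" (word 11); it is bound by the head noun immediately before it.
Its filler is the head noun "map", at word 10.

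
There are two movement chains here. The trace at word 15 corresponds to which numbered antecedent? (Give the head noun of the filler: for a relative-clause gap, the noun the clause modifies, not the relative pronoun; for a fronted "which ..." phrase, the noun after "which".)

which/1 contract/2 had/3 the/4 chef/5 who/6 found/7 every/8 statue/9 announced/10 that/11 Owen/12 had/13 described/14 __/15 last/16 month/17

The marked gap is the direct object of "described".
Its filler is the fronted wh-phrase "which contract", at word 2.
(The other dependency links word 5 to a gap after word 6.)

2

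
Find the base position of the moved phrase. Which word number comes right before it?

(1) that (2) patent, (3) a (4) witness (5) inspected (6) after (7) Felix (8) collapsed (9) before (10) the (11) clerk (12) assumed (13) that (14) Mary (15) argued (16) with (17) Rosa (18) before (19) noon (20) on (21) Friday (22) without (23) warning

The displaced element is "that patent" (word 2).
It functions as the direct object of "inspected", so the gap sits immediately after word 5 ("inspected").
Base order: A witness inspected that patent after Felix collapsed before the clerk assumed that Mary argued with Rosa before noon on Friday without warning.

5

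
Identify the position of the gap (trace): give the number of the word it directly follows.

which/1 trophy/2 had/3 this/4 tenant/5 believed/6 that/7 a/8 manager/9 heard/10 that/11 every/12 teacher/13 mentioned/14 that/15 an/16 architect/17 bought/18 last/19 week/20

The displaced element is "which trophy" (word 2).
It is linked across 3 clause boundaries (that → that → that).
It functions as the direct object of "bought", so the gap sits immediately after word 18 ("bought").
Base order: This tenant had believed that a manager heard that every teacher mentioned that an architect bought which trophy last week.

18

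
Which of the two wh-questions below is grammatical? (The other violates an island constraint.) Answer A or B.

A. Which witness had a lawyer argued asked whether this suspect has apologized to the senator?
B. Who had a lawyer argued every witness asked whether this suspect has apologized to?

A

In B, the wh-phrase is extracted from inside a wh-island (introduced by "whether"), which blocks movement.
In A, the extraction path crosses only that-complement boundaries, which are transparent.
So A is grammatical.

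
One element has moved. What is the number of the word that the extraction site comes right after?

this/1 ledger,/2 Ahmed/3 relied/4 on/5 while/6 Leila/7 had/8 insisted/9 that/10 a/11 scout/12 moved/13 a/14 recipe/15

5

The displaced element is "this ledger" (word 2).
It functions as the object of the preposition "on" of "relied", so the gap sits immediately after word 5 ("on").
Base order: Ahmed relied on this ledger while Leila had insisted that a scout moved a recipe.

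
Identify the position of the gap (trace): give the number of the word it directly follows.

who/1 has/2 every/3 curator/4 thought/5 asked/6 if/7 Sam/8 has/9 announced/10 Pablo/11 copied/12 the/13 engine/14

The displaced element is "who" (word 1).
It is linked across 1 clause boundary (Ø).
It functions as the subject of "asked", so the gap sits immediately after word 5 ("thought").
Base order: Every curator has thought that who asked if Sam has announced Pablo copied the engine.

5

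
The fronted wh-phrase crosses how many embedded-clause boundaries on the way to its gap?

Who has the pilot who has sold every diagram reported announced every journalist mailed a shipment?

"who" is extracted from the subject of "announced".
Boundaries crossed, outermost first: [Ø] — 1 in total.

1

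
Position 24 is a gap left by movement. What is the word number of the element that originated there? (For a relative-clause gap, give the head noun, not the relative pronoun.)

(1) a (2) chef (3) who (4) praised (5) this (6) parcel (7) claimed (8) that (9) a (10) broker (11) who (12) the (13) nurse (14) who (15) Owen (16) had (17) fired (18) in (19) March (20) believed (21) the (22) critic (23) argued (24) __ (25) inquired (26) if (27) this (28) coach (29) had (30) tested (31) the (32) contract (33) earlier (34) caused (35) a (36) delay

The gap at 24 is the subject of "inquired", inside a relative clause.
The relative pronoun is "who" (word 11); it is bound by the head noun immediately before it.
Its filler is the head noun "broker", at word 10.

10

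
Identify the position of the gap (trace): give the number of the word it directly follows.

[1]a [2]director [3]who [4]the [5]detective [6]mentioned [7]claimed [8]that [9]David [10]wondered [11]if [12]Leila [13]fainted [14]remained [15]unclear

6

The displaced element is "a director" (word 2).
It is linked across 1 clause boundary (Ø).
It functions as the subject of "claimed", so the gap sits immediately after word 6 ("mentioned").
Base order: The detective mentioned a director claimed that David wondered if Leila fainted.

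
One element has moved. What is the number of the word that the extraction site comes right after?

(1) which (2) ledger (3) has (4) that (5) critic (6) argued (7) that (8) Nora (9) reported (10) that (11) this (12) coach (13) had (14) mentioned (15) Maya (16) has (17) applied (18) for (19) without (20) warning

The displaced element is "which ledger" (word 2).
It is linked across 3 clause boundaries (that → that → Ø).
It functions as the object of the preposition "for" of "applied", so the gap sits immediately after word 18 ("for").
Base order: That critic has argued that Nora reported that this coach had mentioned Maya has applied for which ledger without warning.

18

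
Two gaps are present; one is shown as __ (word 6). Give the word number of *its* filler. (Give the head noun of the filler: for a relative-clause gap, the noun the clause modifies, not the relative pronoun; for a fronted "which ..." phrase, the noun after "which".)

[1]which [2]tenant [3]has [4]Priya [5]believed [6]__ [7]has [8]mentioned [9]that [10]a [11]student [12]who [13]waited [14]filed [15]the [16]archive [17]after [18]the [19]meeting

2

The marked gap is the subject of "mentioned".
Its filler is the fronted wh-phrase "which tenant", at word 2.
(The other dependency links word 11 to a gap after word 12.)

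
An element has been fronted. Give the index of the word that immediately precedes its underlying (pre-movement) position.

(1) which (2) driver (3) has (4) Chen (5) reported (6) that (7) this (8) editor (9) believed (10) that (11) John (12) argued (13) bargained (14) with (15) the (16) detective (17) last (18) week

12

The displaced element is "which driver" (word 2).
It is linked across 3 clause boundaries (that → that → Ø).
It functions as the subject of "bargained", so the gap sits immediately after word 12 ("argued").
Base order: Chen has reported that this editor believed that John argued that which driver bargained with the detective last week.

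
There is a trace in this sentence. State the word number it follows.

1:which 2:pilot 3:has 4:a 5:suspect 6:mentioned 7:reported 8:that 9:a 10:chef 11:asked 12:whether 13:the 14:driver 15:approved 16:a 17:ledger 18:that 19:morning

6

The displaced element is "which pilot" (word 2).
It is linked across 1 clause boundary (Ø).
It functions as the subject of "reported", so the gap sits immediately after word 6 ("mentioned").
Base order: A suspect has mentioned which pilot reported that a chef asked whether the driver approved a ledger that morning.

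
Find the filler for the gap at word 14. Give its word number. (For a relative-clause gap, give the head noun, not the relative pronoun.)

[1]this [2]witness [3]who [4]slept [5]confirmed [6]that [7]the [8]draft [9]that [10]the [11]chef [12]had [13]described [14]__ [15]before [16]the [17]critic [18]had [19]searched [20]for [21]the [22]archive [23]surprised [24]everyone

The gap at 14 is the object of "described", inside a relative clause.
The relative pronoun is "that" (word 9); it is bound by the head noun immediately before it.
Its filler is the head noun "draft", at word 8.

8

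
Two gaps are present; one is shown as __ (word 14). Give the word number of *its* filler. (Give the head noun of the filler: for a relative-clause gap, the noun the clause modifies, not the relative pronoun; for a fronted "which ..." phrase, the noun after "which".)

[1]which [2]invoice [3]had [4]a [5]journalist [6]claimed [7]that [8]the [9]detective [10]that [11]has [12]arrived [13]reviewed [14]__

2

The marked gap is the direct object of "reviewed".
Its filler is the fronted wh-phrase "which invoice", at word 2.
(The other dependency links word 9 to a gap after word 10.)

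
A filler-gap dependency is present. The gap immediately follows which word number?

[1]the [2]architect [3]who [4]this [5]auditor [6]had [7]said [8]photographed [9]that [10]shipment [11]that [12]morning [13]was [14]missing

The displaced element is "the architect" (word 2).
It is linked across 1 clause boundary (Ø).
It functions as the subject of "photographed", so the gap sits immediately after word 7 ("said").
Base order: This auditor had said that the architect photographed that shipment that morning.

7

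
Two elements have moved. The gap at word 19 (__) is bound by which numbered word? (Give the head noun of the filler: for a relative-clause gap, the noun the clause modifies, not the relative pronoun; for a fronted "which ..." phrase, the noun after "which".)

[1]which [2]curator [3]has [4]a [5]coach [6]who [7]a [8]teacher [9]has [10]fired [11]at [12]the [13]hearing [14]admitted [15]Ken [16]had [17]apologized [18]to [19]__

2

The marked gap is the object of the preposition "to" of "apologized".
Its filler is the fronted wh-phrase "which curator", at word 2.
(The other dependency links word 5 to a gap after word 10.)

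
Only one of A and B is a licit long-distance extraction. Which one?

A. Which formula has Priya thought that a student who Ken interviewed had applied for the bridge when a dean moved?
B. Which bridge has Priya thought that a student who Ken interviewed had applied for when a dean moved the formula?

B

In A, the wh-phrase is extracted from inside an adjunct island (introduced by "when"), which blocks movement.
In B, the extraction path crosses only that-complement boundaries, which are transparent.
So B is grammatical.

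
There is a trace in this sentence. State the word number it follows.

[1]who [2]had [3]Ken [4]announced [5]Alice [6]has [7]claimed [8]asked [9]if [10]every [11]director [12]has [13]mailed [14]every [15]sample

The displaced element is "who" (word 1).
It is linked across 2 clause boundaries (Ø → Ø).
It functions as the subject of "asked", so the gap sits immediately after word 7 ("claimed").
Base order: Ken had announced Alice has claimed that who asked if every director has mailed every sample.

7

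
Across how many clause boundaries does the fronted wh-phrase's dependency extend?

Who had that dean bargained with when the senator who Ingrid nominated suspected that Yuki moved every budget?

"who" originates inside the matrix clause — no clause boundary is crossed.

0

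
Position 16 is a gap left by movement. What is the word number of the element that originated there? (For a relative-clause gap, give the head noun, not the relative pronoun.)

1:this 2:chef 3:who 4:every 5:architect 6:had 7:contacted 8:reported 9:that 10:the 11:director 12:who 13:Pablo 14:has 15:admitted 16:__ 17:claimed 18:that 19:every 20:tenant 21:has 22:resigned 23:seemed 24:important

11

The gap at 16 is the subject of "claimed", inside a relative clause.
The relative pronoun is "who" (word 12); it is bound by the head noun immediately before it.
Its filler is the head noun "director", at word 11.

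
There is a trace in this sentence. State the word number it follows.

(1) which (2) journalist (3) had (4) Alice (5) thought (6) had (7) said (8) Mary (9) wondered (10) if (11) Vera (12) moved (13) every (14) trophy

The displaced element is "which journalist" (word 2).
It is linked across 1 clause boundary (Ø).
It functions as the subject of "said", so the gap sits immediately after word 5 ("thought").
Base order: Alice had thought that which journalist had said Mary wondered if Vera moved every trophy.

5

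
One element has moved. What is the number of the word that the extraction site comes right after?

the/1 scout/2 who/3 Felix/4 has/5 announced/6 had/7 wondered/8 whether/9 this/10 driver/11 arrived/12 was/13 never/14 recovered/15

6

The displaced element is "the scout" (word 2).
It is linked across 1 clause boundary (Ø).
It functions as the subject of "wondered", so the gap sits immediately after word 6 ("announced").
Base order: Felix has announced the scout had wondered whether this driver arrived.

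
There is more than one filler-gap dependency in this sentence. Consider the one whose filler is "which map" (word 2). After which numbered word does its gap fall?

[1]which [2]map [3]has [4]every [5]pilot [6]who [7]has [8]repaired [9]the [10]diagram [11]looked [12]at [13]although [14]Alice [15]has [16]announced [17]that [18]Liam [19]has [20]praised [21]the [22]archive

The displaced element is "which map" (word 2).
It functions as the object of the preposition "at" of "looked", so the gap sits immediately after word 12 ("at").
Base order: Every pilot who has repaired the diagram has looked at which map although Alice has announced that Liam has praised the archive.

12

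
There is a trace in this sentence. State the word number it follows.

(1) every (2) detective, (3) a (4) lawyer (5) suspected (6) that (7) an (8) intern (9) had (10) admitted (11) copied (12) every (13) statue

The displaced element is "every detective" (word 2).
It is linked across 2 clause boundaries (that → Ø).
It functions as the subject of "copied", so the gap sits immediately after word 10 ("admitted").
Base order: A lawyer suspected that an intern had admitted every detective copied every statue.

10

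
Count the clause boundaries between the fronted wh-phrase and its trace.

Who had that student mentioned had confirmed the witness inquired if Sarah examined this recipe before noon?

"who" is extracted from the subject of "confirmed".
Boundaries crossed, outermost first: [Ø] — 1 in total.

1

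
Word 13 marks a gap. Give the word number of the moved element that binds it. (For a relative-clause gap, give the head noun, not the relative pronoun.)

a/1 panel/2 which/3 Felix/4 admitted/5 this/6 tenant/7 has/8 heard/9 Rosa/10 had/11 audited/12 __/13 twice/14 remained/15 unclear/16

The gap at 13 is the object of "audited", inside a relative clause.
The relative pronoun is "which" (word 3); it is bound by the head noun immediately before it.
Its filler is the head noun "panel", at word 2.

2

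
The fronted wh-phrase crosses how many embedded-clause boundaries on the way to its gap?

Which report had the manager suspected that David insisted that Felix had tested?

"which report" is extracted from the object of "tested".
Boundaries crossed, outermost first: [that], [that] — 2 in total.

2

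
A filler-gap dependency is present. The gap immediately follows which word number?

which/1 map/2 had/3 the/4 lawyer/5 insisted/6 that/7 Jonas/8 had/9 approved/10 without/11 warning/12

The displaced element is "which map" (word 2).
It is linked across 1 clause boundary (that).
It functions as the direct object of "approved", so the gap sits immediately after word 10 ("approved").
Base order: The lawyer had insisted that Jonas had approved which map without warning.

10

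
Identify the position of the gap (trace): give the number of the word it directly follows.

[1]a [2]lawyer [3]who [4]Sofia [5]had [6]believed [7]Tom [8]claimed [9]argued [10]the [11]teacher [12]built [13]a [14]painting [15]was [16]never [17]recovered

The displaced element is "a lawyer" (word 2).
It is linked across 2 clause boundaries (Ø → Ø).
It functions as the subject of "argued", so the gap sits immediately after word 8 ("claimed").
Base order: Sofia had believed Tom claimed that a lawyer argued the teacher built a painting.

8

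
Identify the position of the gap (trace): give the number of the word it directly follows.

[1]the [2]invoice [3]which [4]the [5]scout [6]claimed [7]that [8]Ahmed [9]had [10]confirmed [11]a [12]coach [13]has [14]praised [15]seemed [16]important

The displaced element is "the invoice" (word 2).
It is linked across 2 clause boundaries (that → Ø).
It functions as the direct object of "praised", so the gap sits immediately after word 14 ("praised").
Base order: The scout claimed that Ahmed had confirmed a coach has praised the invoice.

14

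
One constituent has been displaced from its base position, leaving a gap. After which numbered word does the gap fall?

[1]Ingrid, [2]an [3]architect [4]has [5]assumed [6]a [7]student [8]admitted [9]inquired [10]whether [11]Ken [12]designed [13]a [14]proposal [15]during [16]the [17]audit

8

The displaced element is "Ingrid" (word 1).
It is linked across 2 clause boundaries (Ø → Ø).
It functions as the subject of "inquired", so the gap sits immediately after word 8 ("admitted").
Base order: An architect has assumed a student admitted that Ingrid inquired whether Ken designed a proposal during the audit.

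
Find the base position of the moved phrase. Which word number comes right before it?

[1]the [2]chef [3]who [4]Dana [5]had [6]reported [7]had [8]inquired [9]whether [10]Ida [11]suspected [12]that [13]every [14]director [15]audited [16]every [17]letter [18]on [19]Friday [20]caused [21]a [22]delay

The displaced element is "the chef" (word 2).
It is linked across 1 clause boundary (Ø).
It functions as the subject of "inquired", so the gap sits immediately after word 6 ("reported").
Base order: Dana had reported the chef had inquired whether Ida suspected that every director audited every letter on Friday.

6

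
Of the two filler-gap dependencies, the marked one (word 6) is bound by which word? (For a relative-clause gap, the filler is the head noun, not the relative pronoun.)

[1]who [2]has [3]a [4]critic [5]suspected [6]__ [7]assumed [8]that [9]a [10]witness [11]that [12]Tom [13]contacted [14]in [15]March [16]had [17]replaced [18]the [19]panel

1

The marked gap is the subject of "assumed".
Its filler is the fronted wh-phrase "who", at word 1.
(The other dependency links word 10 to a gap after word 13.)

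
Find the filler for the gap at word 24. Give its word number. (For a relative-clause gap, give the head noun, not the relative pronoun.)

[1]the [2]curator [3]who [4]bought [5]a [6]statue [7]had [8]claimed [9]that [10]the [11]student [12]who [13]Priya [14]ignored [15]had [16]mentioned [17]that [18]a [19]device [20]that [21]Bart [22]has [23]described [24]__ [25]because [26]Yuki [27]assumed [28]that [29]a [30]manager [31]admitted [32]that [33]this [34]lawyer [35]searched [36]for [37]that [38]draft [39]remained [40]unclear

The gap at 24 is the object of "described", inside a relative clause.
The relative pronoun is "that" (word 20); it is bound by the head noun immediately before it.
Its filler is the head noun "device", at word 19.

19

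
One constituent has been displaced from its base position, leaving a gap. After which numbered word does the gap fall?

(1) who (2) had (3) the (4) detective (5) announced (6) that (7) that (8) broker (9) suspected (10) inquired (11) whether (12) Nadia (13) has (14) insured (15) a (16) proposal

9

The displaced element is "who" (word 1).
It is linked across 2 clause boundaries (that → Ø).
It functions as the subject of "inquired", so the gap sits immediately after word 9 ("suspected").
Base order: The detective had announced that that broker suspected that who inquired whether Nadia has insured a proposal.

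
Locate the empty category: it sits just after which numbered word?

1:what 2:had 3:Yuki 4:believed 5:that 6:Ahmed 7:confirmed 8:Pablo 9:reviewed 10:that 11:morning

9

The displaced element is "what" (word 1).
It is linked across 2 clause boundaries (that → Ø).
It functions as the direct object of "reviewed", so the gap sits immediately after word 9 ("reviewed").
Base order: Yuki had believed that Ahmed confirmed Pablo reviewed what that morning.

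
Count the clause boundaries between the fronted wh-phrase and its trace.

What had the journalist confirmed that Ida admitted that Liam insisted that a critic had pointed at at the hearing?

"what" is extracted from the PP object of "pointed".
Boundaries crossed, outermost first: [that], [that], [that] — 3 in total.

3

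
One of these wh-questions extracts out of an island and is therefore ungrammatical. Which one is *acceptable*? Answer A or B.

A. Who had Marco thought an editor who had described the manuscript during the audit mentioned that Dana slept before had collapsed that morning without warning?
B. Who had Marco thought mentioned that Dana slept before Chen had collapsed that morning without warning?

B

In A, the wh-phrase is extracted from inside an adjunct island (introduced by "before"), which blocks movement.
In B, the extraction path crosses only that-complement boundaries, which are transparent.
So B is grammatical.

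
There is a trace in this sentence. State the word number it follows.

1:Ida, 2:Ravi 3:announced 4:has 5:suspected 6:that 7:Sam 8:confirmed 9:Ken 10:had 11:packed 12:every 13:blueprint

3

The displaced element is "Ida" (word 1).
It is linked across 1 clause boundary (Ø).
It functions as the subject of "suspected", so the gap sits immediately after word 3 ("announced").
Base order: Ravi announced that Ida has suspected that Sam confirmed Ken had packed every blueprint.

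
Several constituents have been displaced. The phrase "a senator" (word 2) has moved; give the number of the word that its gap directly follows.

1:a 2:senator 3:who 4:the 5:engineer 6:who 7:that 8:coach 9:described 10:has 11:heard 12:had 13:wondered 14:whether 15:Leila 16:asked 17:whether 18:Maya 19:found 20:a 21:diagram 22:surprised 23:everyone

11

The displaced element is "a senator" (word 2).
It is linked across 1 clause boundary (Ø).
It functions as the subject of "wondered", so the gap sits immediately after word 11 ("heard").
Base order: The engineer who that coach described has heard that a senator had wondered whether Leila asked whether Maya found a diagram.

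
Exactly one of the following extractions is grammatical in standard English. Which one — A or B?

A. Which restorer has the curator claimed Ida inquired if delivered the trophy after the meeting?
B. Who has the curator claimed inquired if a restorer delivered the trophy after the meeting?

B

In A, the wh-phrase is extracted from inside a wh-island (introduced by "if"), which blocks movement.
In B, the extraction path crosses only that-complement boundaries, which are transparent.
So B is grammatical.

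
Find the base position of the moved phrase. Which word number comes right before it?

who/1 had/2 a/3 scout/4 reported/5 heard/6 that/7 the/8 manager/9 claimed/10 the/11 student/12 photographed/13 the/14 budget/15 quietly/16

5

The displaced element is "who" (word 1).
It is linked across 1 clause boundary (Ø).
It functions as the subject of "heard", so the gap sits immediately after word 5 ("reported").
Base order: A scout had reported who heard that the manager claimed the student photographed the budget quietly.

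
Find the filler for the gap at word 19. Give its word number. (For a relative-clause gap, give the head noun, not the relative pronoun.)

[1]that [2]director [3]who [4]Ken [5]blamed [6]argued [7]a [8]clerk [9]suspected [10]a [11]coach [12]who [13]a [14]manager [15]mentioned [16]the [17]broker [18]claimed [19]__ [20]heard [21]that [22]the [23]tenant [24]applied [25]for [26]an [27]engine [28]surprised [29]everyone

The gap at 19 is the subject of "heard", inside a relative clause.
The relative pronoun is "who" (word 12); it is bound by the head noun immediately before it.
Its filler is the head noun "coach", at word 11.

11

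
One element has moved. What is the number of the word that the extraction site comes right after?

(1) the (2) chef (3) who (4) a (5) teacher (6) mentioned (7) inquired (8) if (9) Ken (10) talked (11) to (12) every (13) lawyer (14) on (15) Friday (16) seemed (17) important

6

The displaced element is "the chef" (word 2).
It is linked across 1 clause boundary (Ø).
It functions as the subject of "inquired", so the gap sits immediately after word 6 ("mentioned").
Base order: A teacher mentioned the chef inquired if Ken talked to every lawyer on Friday.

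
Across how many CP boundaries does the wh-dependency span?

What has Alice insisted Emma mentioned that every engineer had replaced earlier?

2

"what" is extracted from the object of "replaced".
Boundaries crossed, outermost first: [Ø], [that] — 2 in total.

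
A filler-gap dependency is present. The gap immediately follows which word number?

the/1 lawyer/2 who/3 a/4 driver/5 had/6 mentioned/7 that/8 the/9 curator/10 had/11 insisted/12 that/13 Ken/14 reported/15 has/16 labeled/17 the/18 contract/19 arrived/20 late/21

15

The displaced element is "the lawyer" (word 2).
It is linked across 3 clause boundaries (that → that → Ø).
It functions as the subject of "labeled", so the gap sits immediately after word 15 ("reported").
Base order: A driver had mentioned that the curator had insisted that Ken reported the lawyer has labeled the contract.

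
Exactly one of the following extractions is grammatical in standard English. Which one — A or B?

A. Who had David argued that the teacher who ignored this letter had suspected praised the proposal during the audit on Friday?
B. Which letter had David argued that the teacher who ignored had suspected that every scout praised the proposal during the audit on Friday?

A

In B, the wh-phrase is extracted from inside a complex-NP island (relative clause) (introduced by "who"), which blocks movement.
In A, the extraction path crosses only that-complement boundaries, which are transparent.
So A is grammatical.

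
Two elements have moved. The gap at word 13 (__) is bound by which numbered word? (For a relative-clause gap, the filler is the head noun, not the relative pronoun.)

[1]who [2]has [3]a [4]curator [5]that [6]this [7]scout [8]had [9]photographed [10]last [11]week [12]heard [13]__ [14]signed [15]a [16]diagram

The marked gap is the subject of "signed".
Its filler is the fronted wh-phrase "who", at word 1.
(The other dependency links word 4 to a gap after word 9.)

1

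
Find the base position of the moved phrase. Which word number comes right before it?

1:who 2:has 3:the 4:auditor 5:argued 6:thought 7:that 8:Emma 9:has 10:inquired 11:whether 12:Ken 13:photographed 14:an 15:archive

5

The displaced element is "who" (word 1).
It is linked across 1 clause boundary (Ø).
It functions as the subject of "thought", so the gap sits immediately after word 5 ("argued").
Base order: The auditor has argued that who thought that Emma has inquired whether Ken photographed an archive.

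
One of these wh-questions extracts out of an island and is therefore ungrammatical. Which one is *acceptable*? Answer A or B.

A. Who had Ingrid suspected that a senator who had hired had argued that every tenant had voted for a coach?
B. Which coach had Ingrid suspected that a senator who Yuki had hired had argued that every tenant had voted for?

B

In A, the wh-phrase is extracted from inside a complex-NP island (relative clause) (introduced by "who"), which blocks movement.
In B, the extraction path crosses only that-complement boundaries, which are transparent.
So B is grammatical.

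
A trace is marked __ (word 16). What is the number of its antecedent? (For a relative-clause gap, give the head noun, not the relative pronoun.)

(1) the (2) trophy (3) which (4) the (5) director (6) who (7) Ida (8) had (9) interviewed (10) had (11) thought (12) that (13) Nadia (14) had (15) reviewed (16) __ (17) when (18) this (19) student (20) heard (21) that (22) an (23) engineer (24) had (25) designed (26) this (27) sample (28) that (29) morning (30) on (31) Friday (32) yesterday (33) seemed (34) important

The gap at 16 is the object of "reviewed", inside a relative clause.
The relative pronoun is "which" (word 3); it is bound by the head noun immediately before it.
Its filler is the head noun "trophy", at word 2.

2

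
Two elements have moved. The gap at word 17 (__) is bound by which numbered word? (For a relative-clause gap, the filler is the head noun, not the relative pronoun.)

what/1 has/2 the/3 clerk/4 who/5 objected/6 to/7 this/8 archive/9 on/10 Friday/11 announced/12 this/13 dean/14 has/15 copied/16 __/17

1

The marked gap is the direct object of "copied".
Its filler is the fronted wh-phrase "what", at word 1.
(The other dependency links word 4 to a gap after word 5.)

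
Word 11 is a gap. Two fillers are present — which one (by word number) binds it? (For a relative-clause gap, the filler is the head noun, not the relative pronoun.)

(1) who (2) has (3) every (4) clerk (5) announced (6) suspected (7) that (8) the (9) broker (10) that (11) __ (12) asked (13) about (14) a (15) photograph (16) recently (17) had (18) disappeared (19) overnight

The marked gap is inside the relative clause, the subject of "asked".
Its filler is the head noun "broker" (via "that"), at word 9.
(The other dependency links word 1 to a gap after word 5.)

9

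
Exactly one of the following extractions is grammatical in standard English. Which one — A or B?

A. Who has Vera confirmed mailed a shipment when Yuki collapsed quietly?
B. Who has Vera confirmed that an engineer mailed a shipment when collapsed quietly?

A

In B, the wh-phrase is extracted from inside an adjunct island (introduced by "when"), which blocks movement.
In A, the extraction path crosses only that-complement boundaries, which are transparent.
So A is grammatical.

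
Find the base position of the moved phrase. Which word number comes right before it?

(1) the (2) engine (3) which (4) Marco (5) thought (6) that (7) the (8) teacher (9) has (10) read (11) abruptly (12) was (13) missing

The displaced element is "the engine" (word 2).
It is linked across 1 clause boundary (that).
It functions as the direct object of "read", so the gap sits immediately after word 10 ("read").
Base order: Marco thought that the teacher has read the engine abruptly.

10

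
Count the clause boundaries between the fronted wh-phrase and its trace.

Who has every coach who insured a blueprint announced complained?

1

"who" is extracted from the subject of "complained".
Boundaries crossed, outermost first: [Ø] — 1 in total.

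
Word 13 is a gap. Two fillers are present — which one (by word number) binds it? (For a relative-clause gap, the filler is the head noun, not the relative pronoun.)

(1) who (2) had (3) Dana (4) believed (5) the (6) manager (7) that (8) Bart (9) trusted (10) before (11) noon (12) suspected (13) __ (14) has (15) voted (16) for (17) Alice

1

The marked gap is the subject of "voted".
Its filler is the fronted wh-phrase "who", at word 1.
(The other dependency links word 6 to a gap after word 9.)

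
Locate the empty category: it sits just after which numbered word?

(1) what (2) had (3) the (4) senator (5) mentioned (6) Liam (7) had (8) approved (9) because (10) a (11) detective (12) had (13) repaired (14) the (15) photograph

The displaced element is "what" (word 1).
It is linked across 1 clause boundary (Ø).
It functions as the direct object of "approved", so the gap sits immediately after word 8 ("approved").
Base order: The senator had mentioned Liam had approved what because a detective had repaired the photograph.

8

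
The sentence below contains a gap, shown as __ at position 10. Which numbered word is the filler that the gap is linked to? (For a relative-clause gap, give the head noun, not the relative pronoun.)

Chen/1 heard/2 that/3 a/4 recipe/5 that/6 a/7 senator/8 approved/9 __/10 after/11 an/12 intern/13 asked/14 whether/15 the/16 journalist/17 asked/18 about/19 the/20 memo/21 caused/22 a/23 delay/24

5

The gap at 10 is the object of "approved", inside a relative clause.
The relative pronoun is "that" (word 6); it is bound by the head noun immediately before it.
Its filler is the head noun "recipe", at word 5.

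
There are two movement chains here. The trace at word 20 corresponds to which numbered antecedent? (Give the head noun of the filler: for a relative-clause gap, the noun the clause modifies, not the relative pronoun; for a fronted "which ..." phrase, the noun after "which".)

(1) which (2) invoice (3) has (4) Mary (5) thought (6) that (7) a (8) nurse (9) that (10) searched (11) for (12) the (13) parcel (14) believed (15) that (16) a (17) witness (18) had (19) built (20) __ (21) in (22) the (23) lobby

2

The marked gap is the direct object of "built".
Its filler is the fronted wh-phrase "which invoice", at word 2.
(The other dependency links word 8 to a gap after word 9.)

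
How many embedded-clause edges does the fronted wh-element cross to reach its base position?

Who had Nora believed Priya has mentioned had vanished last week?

"who" is extracted from the subject of "vanished".
Boundaries crossed, outermost first: [Ø], [Ø] — 2 in total.

2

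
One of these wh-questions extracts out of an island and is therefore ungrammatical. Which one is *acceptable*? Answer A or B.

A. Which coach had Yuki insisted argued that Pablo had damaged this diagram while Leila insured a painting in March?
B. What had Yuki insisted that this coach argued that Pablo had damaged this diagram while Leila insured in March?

A

In B, the wh-phrase is extracted from inside an adjunct island (introduced by "while"), which blocks movement.
In A, the extraction path crosses only that-complement boundaries, which are transparent.
So A is grammatical.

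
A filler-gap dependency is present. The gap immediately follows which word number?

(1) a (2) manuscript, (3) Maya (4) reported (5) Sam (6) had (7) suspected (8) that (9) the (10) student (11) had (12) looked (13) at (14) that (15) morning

The displaced element is "a manuscript" (word 2).
It is linked across 2 clause boundaries (Ø → that).
It functions as the object of the preposition "at" of "looked", so the gap sits immediately after word 13 ("at").
Base order: Maya reported Sam had suspected that the student had looked at a manuscript that morning.

13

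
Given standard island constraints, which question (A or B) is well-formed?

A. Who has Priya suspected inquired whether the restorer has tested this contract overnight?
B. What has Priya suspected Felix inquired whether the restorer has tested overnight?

In B, the wh-phrase is extracted from inside a wh-island (introduced by "whether"), which blocks movement.
In A, the extraction path crosses only that-complement boundaries, which are transparent.
So A is grammatical.

A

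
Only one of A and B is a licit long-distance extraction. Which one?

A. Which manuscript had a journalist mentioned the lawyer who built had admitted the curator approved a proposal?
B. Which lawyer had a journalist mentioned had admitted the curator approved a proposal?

B

In A, the wh-phrase is extracted from inside a complex-NP island (relative clause) (introduced by "who"), which blocks movement.
In B, the extraction path crosses only that-complement boundaries, which are transparent.
So B is grammatical.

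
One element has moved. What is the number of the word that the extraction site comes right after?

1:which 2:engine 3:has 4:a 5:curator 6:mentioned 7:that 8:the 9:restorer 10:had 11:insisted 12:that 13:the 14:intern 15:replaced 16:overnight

The displaced element is "which engine" (word 2).
It is linked across 2 clause boundaries (that → that).
It functions as the direct object of "replaced", so the gap sits immediately after word 15 ("replaced").
Base order: A curator has mentioned that the restorer had insisted that the intern replaced which engine overnight.

15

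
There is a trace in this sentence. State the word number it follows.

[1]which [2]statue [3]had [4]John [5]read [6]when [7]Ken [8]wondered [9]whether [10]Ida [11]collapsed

The displaced element is "which statue" (word 2).
It functions as the direct object of "read", so the gap sits immediately after word 5 ("read").
Base order: John had read which statue when Ken wondered whether Ida collapsed.

5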